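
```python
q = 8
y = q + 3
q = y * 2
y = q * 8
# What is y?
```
Trace:
  q=8
  q=8, y=11
  q=22, y=11
  q=22, y=176

Final answer: 176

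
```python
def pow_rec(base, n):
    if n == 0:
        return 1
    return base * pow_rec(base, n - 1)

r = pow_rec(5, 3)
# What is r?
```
Call trace:
pow_rec(base=5, n=3)
  pow_rec(base=5, n=2)
    pow_rec(base=5, n=1)
      pow_rec(base=5, n=0)
      -> return 1
    -> return 5
  -> return 25
-> return 125

Final answer: 125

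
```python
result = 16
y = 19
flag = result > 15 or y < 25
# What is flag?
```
Trace:
  result=16
  result=16, y=19
  result=16, y=19, flag=True

Final answer: True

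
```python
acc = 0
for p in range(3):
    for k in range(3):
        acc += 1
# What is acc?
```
Trace:
  acc=0
  acc=1, p=0, k=0
  acc=2, p=0, k=1
  acc=3, p=0, k=2
  acc=4, p=1, k=0
  acc=5, p=1, k=1
  acc=6, p=1, k=2
  acc=7, p=2, k=0
  acc=8, p=2, k=1
  acc=9, p=2, k=2

Final answer: 9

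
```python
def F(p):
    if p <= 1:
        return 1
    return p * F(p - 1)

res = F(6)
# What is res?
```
Call trace:
F(p=6)
  F(p=5)
    F(p=4)
      F(p=3)
        F(p=2)
          F(p=1)
          -> return 1
        -> return 2
      -> return 6
    -> return 24
  -> return 120
-> return 720

Final answer: 720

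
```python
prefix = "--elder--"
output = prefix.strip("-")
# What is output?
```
Trace:
  prefix='--elder--'
  prefix='--elder--', output='elder'

Final answer: 'elder'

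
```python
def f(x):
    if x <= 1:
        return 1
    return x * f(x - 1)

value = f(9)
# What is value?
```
Call trace:
f(x=9)
  f(x=8)
    f(x=7)
      f(x=6)
        f(x=5)
          f(x=4)
            f(x=3)
              f(x=2)
                f(x=1)
                -> return 1
              -> return 2
            -> return 6
          -> return 24
        -> return 120
      -> return 720
    -> return 5040
  -> return 40320
-> return 362880

Final answer: 362880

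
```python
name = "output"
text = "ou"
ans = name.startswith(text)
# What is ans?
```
Trace:
  name='output'
  name='output', text='ou'
  name='output', text='ou', ans=True

Final answer: True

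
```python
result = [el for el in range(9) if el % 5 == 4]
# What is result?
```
Trace:
  el=0
  el=1
  el=2
  el=3
  el=4
  el=5
  el=6
  el=7
  el=8
  result=[4]

Final answer: [4]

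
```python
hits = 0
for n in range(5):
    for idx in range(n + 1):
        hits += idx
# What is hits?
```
Trace:
  hits=0
  hits=0, n=0, idx=0
  hits=0, n=1, idx=0
  hits=1, n=1, idx=1
  hits=1, n=2, idx=0
  hits=2, n=2, idx=1
  hits=4, n=2, idx=2
  hits=4, n=3, idx=0
  hits=5, n=3, idx=1
  hits=7, n=3, idx=2
  hits=10, n=3, idx=3
  hits=10, n=4, idx=0
  hits=11, n=4, idx=1
  hits=13, n=4, idx=2
  hits=16, n=4, idx=3
  hits=20, n=4, idx=4

Final answer: 20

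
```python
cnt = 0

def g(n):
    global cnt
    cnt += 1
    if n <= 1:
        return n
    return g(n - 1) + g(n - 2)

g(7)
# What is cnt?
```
Call trace (a repeated sub-call is expanded the first time; later identical calls just restate its return value):
g(n=7)
  g(n=6)
    g(n=5)
      g(n=4)
        g(n=3)
          g(n=2)
            g(n=1)
            -> return 1
            g(n=0)
            -> return 0
          -> return 1
          g(n=1)
          -> return 1
        -> return 2
        g(n=2) -> return 1  (same call as traced above)
      -> return 3
      g(n=3) -> return 2  (same call as traced above)
    -> return 5
    g(n=4) -> return 3  (same call as traced above)
  -> return 8
  g(n=5) -> return 5  (same call as traced above)
-> return 13

cnt is incremented once per call, so count the calls in each subtree. Let C(n) = number of calls made by g(n).
C(0) = C(1) = 1 (base case, no recursion); C(n) = 1 + C(n - 1) + C(n - 2) otherwise.
C(2) = 1 + C(1) + C(0) = 1 + 1 + 1 = 3
C(3) = 1 + C(2) + C(1) = 1 + 3 + 1 = 5
C(4) = 1 + C(3) + C(2) = 1 + 5 + 3 = 9
C(5) = 1 + C(4) + C(3) = 1 + 9 + 5 = 15
C(6) = 1 + C(5) + C(4) = 1 + 15 + 9 = 25
C(7) = 1 + C(6) + C(5) = 1 + 25 + 15 = 41
cnt = C(7) = 41

Final answer: 41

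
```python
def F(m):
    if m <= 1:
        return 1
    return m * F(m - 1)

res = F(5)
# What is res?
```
Call trace:
F(m=5)
  F(m=4)
    F(m=3)
      F(m=2)
        F(m=1)
        -> return 1
      -> return 2
    -> return 6
  -> return 24
-> return 120

Final answer: 120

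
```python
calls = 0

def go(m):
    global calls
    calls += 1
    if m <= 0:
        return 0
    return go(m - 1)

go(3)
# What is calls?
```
Call trace:
go(m=3)
  go(m=2)
    go(m=1)
      go(m=0)
      -> return 0
    -> return 0
  -> return 0
-> return 0

calls is incremented once per call. go is entered once for each m = 3, 2, 1, 0 (the m <= 0 call returns without recursing), i.e. 3 + 1 calls.
calls = 4

Final answer: 4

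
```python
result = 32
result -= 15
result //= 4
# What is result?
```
Trace:
  result=32
  result=17
  result=4

Final answer: 4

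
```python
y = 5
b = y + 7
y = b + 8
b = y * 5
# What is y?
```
Trace:
  y=5
  y=5, b=12
  y=20, b=12
  y=20, b=100

Final answer: 20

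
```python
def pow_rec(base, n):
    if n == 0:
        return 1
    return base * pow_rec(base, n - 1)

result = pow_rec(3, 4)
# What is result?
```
Call trace:
pow_rec(base=3, n=4)
  pow_rec(base=3, n=3)
    pow_rec(base=3, n=2)
      pow_rec(base=3, n=1)
        pow_rec(base=3, n=0)
        -> return 1
      -> return 3
    -> return 9
  -> return 27
-> return 81

Final answer: 81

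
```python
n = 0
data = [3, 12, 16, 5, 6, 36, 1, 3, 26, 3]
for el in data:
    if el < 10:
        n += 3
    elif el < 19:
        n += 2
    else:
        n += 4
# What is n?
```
Trace:
  n=0
  n=3, el=3
  n=5, el=12
  n=7, el=16
  n=10, el=5
  n=13, el=6
  n=17, el=36
  n=20, el=1
  n=23, el=3
  n=27, el=26
  n=30, el=3

Final answer: 30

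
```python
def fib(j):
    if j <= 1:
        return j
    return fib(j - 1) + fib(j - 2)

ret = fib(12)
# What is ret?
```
Call trace (a repeated sub-call is expanded the first time; later identical calls just restate its return value):
fib(j=12)
  fib(j=11)
    fib(j=10)
      fib(j=9)
        fib(j=8)
          fib(j=7)
            fib(j=6)
              fib(j=5)
                fib(j=4)
                  fib(j=3)
                    fib(j=2)
                      fib(j=1)
                      -> return 1
                      fib(j=0)
                      -> return 0
                    -> return 1
                    fib(j=1)
                    -> return 1
                  -> return 2
                  fib(j=2) -> return 1  (same call as traced above)
                -> return 3
                fib(j=3) -> return 2  (same call as traced above)
              -> return 5
              fib(j=4) -> return 3  (same call as traced above)
            -> return 8
            fib(j=5) -> return 5  (same call as traced above)
          -> return 13
          fib(j=6) -> return 8  (same call as traced above)
        -> return 21
        fib(j=7) -> return 13  (same call as traced above)
      -> return 34
      fib(j=8) -> return 21  (same call as traced above)
    -> return 55
    fib(j=9) -> return 34  (same call as traced above)
  -> return 89
  fib(j=10) -> return 55  (same call as traced above)
-> return 144

Final answer: 144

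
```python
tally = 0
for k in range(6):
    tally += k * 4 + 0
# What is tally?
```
Trace:
  tally=0
  tally=0, k=0
  tally=4, k=1
  tally=12, k=2
  tally=24, k=3
  tally=40, k=4
  tally=60, k=5

Final answer: 60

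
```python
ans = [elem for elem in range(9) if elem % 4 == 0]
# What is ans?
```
Trace:
  elem=0
  elem=1
  elem=2
  elem=3
  elem=4
  elem=5
  elem=6
  elem=7
  elem=8
  ans=[0, 4, 8]

Final answer: [0, 4, 8]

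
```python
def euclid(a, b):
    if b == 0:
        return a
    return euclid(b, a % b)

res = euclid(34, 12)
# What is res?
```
Call trace:
euclid(a=34, b=12)
  euclid(a=12, b=10)
    euclid(a=10, b=2)
      euclid(a=2, b=0)
      -> return 2
    -> return 2
  -> return 2
-> return 2

Final answer: 2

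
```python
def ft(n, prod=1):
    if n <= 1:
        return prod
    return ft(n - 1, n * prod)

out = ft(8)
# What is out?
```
Call trace:
ft(n=8, prod=1)
  ft(n=7, prod=8)
    ft(n=6, prod=56)
      ft(n=5, prod=336)
        ft(n=4, prod=1680)
          ft(n=3, prod=6720)
            ft(n=2, prod=20160)
              ft(n=1, prod=40320)
              -> return 40320
            -> return 40320
          -> return 40320
        -> return 40320
      -> return 40320
    -> return 40320
  -> return 40320
-> return 40320

Final answer: 40320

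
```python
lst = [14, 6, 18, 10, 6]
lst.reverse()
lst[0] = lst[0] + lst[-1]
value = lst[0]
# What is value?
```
Trace:
  lst=[14, 6, 18, 10, 6]
  lst=[6, 10, 18, 6, 14]
  lst=[20, 10, 18, 6, 14]
  lst=[20, 10, 18, 6, 14], value=20

Final answer: 20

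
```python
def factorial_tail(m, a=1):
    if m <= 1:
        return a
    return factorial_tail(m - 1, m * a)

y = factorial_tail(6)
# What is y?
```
Call trace:
factorial_tail(m=6, a=1)
  factorial_tail(m=5, a=6)
    factorial_tail(m=4, a=30)
      factorial_tail(m=3, a=120)
        factorial_tail(m=2, a=360)
          factorial_tail(m=1, a=720)
          -> return 720
        -> return 720
      -> return 720
    -> return 720
  -> return 720
-> return 720

Final answer: 720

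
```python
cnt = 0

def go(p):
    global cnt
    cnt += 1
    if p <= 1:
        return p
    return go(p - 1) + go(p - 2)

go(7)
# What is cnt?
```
Call trace (a repeated sub-call is expanded the first time; later identical calls just restate its return value):
go(p=7)
  go(p=6)
    go(p=5)
      go(p=4)
        go(p=3)
          go(p=2)
            go(p=1)
            -> return 1
            go(p=0)
            -> return 0
          -> return 1
          go(p=1)
          -> return 1
        -> return 2
        go(p=2) -> return 1  (same call as traced above)
      -> return 3
      go(p=3) -> return 2  (same call as traced above)
    -> return 5
    go(p=4) -> return 3  (same call as traced above)
  -> return 8
  go(p=5) -> return 5  (same call as traced above)
-> return 13

cnt is incremented once per call, so count the calls in each subtree. Let C(p) = number of calls made by go(p).
C(0) = C(1) = 1 (base case, no recursion); C(p) = 1 + C(p - 1) + C(p - 2) otherwise.
C(2) = 1 + C(1) + C(0) = 1 + 1 + 1 = 3
C(3) = 1 + C(2) + C(1) = 1 + 3 + 1 = 5
C(4) = 1 + C(3) + C(2) = 1 + 5 + 3 = 9
C(5) = 1 + C(4) + C(3) = 1 + 9 + 5 = 15
C(6) = 1 + C(5) + C(4) = 1 + 15 + 9 = 25
C(7) = 1 + C(6) + C(5) = 1 + 25 + 15 = 41
cnt = C(7) = 41

Final answer: 41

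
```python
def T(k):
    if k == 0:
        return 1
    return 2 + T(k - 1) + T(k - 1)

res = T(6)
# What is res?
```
Call trace (a repeated sub-call is expanded the first time; later identical calls just restate its return value):
T(k=6)
  T(k=5)
    T(k=4)
      T(k=3)
        T(k=2)
          T(k=1)
            T(k=0)
            -> return 1
            T(k=0)
            -> return 1
          -> return 4
          T(k=1) -> return 4  (same call as traced above)
        -> return 10
        T(k=2) -> return 10  (same call as traced above)
      -> return 22
      T(k=3) -> return 22  (same call as traced above)
    -> return 46
    T(k=4) -> return 46  (same call as traced above)
  -> return 94
  T(k=5) -> return 94  (same call as traced above)
-> return 190

Final answer: 190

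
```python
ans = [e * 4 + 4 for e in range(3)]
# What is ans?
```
Trace:
  e=0
  e=1
  e=2
  ans=[4, 8, 12]

Final answer: [4, 8, 12]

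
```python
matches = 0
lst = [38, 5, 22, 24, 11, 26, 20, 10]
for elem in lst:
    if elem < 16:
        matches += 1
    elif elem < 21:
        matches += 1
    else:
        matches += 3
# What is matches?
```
Trace:
  matches=0
  matches=3, elem=38
  matches=4, elem=5
  matches=7, elem=22
  matches=10, elem=24
  matches=11, elem=11
  matches=14, elem=26
  matches=15, elem=20
  matches=16, elem=10

Final answer: 16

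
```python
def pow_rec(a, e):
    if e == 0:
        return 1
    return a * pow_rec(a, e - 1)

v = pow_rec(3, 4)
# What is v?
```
Call trace:
pow_rec(a=3, e=4)
  pow_rec(a=3, e=3)
    pow_rec(a=3, e=2)
      pow_rec(a=3, e=1)
        pow_rec(a=3, e=0)
        -> return 1
      -> return 3
    -> return 9
  -> return 27
-> return 81

Final answer: 81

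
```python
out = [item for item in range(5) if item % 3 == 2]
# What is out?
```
Trace:
  item=0
  item=1
  item=2
  item=3
  item=4
  out=[2]

Final answer: [2]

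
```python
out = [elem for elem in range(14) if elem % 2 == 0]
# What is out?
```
Trace:
  elem=0
  elem=1
  elem=2
  elem=3
  elem=4
  elem=5
  elem=6
  elem=7
  elem=8
  elem=9
  elem=10
  elem=11
  elem=12
  elem=13
  out=[0, 2, 4, 6, 8, 10, 12]

Final answer: [0, 2, 4, 6, 8, 10, 12]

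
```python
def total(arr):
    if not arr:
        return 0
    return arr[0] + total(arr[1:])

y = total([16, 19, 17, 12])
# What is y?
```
Call trace:
total(arr=[16, 19, 17, 12])
  total(arr=[19, 17, 12])
    total(arr=[17, 12])
      total(arr=[12])
        total(arr=[])
        -> return 0
      -> return 12
    -> return 29
  -> return 48
-> return 64

Final answer: 64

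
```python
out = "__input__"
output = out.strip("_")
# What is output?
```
Trace:
  out='__input__'
  out='__input__', output='input'

Final answer: 'input'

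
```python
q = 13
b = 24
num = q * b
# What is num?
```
Trace:
  q=13
  q=13, b=24
  q=13, b=24, num=312

Final answer: 312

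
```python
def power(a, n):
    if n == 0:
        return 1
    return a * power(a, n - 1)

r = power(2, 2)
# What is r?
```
Call trace:
power(a=2, n=2)
  power(a=2, n=1)
    power(a=2, n=0)
    -> return 1
  -> return 2
-> return 4

Final answer: 4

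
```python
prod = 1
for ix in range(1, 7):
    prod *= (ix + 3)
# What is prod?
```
Trace:
  prod=1
  prod=4, ix=1
  prod=20, ix=2
  prod=120, ix=3
  prod=840, ix=4
  prod=6720, ix=5
  prod=60480, ix=6

Final answer: 60480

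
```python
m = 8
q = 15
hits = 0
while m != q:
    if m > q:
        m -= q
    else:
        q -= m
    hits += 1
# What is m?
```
Trace:
  m=8
  m=8, q=15
  m=8, q=15, hits=0
  m=8, q=7, hits=1
  m=1, q=7, hits=2
  m=1, q=6, hits=3
  m=1, q=5, hits=4
  m=1, q=4, hits=5
  m=1, q=3, hits=6
  m=1, q=2, hits=7
  m=1, q=1, hits=8

Final answer: 1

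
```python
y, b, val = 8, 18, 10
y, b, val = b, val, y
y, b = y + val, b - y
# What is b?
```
Trace:
  y=8, b=18, val=10
  y=18, b=10, val=8
  y=26, b=-8, val=8

Final answer: -8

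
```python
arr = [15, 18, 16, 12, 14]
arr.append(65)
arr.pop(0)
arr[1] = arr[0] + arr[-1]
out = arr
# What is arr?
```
Trace:
  arr=[15, 18, 16, 12, 14]
  arr=[15, 18, 16, 12, 14, 65]
  arr=[18, 16, 12, 14, 65]
  arr=[18, 83, 12, 14, 65]
  arr=[18, 83, 12, 14, 65], out=[18, 83, 12, 14, 65]

Final answer: [18, 83, 12, 14, 65]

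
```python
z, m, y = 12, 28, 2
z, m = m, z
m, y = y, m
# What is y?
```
Trace:
  z=12, m=28, y=2
  z=28, m=12, y=2
  z=28, m=2, y=12

Final answer: 12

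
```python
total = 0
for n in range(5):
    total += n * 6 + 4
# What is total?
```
Trace:
  total=0
  total=4, n=0
  total=14, n=1
  total=30, n=2
  total=52, n=3
  total=80, n=4

Final answer: 80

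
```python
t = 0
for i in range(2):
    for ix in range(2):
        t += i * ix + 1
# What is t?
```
Trace:
  t=0
  t=1, i=0, ix=0
  t=2, i=0, ix=1
  t=3, i=1, ix=0
  t=5, i=1, ix=1

Final answer: 5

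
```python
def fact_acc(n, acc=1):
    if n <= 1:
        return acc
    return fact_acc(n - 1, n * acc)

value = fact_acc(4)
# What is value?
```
Call trace:
fact_acc(n=4, acc=1)
  fact_acc(n=3, acc=4)
    fact_acc(n=2, acc=12)
      fact_acc(n=1, acc=24)
      -> return 24
    -> return 24
  -> return 24
-> return 24

Final answer: 24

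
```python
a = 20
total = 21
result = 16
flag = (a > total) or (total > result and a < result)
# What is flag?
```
Trace:
  a=20
  a=20, total=21
  a=20, total=21, result=16
  a=20, total=21, result=16, flag=False

Final answer: False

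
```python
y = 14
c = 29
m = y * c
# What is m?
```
Trace:
  y=14
  y=14, c=29
  y=14, c=29, m=406

Final answer: 406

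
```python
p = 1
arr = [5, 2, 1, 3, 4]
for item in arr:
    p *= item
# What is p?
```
Trace:
  p=1
  p=5, item=5
  p=10, item=2
  p=10, item=1
  p=30, item=3
  p=120, item=4

Final answer: 120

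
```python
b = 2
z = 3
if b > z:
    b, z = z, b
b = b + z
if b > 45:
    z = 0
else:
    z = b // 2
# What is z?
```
Trace:
  b=2
  b=2, z=3
  b=2, z=3
  b=5, z=3
  b=5, z=2

Final answer: 2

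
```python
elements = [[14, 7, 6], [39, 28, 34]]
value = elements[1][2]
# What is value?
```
Trace:
  elements=[[14, 7, 6], [39, 28, 34]]
  elements=[[14, 7, 6], [39, 28, 34]], value=34

Final answer: 34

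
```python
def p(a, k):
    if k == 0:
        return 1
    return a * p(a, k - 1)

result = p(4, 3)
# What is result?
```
Call trace:
p(a=4, k=3)
  p(a=4, k=2)
    p(a=4, k=1)
      p(a=4, k=0)
      -> return 1
    -> return 4
  -> return 16
-> return 64

Final answer: 64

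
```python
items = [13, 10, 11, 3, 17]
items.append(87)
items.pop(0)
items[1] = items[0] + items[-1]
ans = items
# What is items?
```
Trace:
  items=[13, 10, 11, 3, 17]
  items=[13, 10, 11, 3, 17, 87]
  items=[10, 11, 3, 17, 87]
  items=[10, 97, 3, 17, 87]
  items=[10, 97, 3, 17, 87], ans=[10, 97, 3, 17, 87]

Final answer: [10, 97, 3, 17, 87]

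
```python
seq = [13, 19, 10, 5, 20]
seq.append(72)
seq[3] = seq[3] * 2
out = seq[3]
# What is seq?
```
Trace:
  seq=[13, 19, 10, 5, 20]
  seq=[13, 19, 10, 5, 20, 72]
  seq=[13, 19, 10, 10, 20, 72]
  seq=[13, 19, 10, 10, 20, 72], out=10

Final answer: [13, 19, 10, 10, 20, 72]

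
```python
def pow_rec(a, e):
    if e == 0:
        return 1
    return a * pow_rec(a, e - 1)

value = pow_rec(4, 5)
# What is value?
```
Call trace:
pow_rec(a=4, e=5)
  pow_rec(a=4, e=4)
    pow_rec(a=4, e=3)
      pow_rec(a=4, e=2)
        pow_rec(a=4, e=1)
          pow_rec(a=4, e=0)
          -> return 1
        -> return 4
      -> return 16
    -> return 64
  -> return 256
-> return 1024

Final answer: 1024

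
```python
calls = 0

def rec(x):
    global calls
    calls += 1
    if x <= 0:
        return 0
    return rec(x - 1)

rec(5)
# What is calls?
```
Call trace:
rec(x=5)
  rec(x=4)
    rec(x=3)
      rec(x=2)
        rec(x=1)
          rec(x=0)
          -> return 0
        -> return 0
      -> return 0
    -> return 0
  -> return 0
-> return 0

calls is incremented once per call. rec is entered once for each x = 5, 4, 3, 2, 1, 0 (the x <= 0 call returns without recursing), i.e. 5 + 1 calls.
calls = 6

Final answer: 6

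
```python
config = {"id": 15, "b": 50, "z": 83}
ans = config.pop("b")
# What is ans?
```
Trace:
  config={'id': 15, 'b': 50, 'z': 83}
  config={'id': 15, 'z': 83}, ans=50

Final answer: 50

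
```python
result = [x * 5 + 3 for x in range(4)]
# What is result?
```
Trace:
  x=0
  x=1
  x=2
  x=3
  result=[3, 8, 13, 18]

Final answer: [3, 8, 13, 18]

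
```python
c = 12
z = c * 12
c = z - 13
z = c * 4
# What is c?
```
Trace:
  c=12
  c=12, z=144
  c=131, z=144
  c=131, z=524

Final answer: 131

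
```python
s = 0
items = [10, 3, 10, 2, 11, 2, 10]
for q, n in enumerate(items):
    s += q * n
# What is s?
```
Trace:
  s=0
  s=0, q=0, n=10
  s=3, q=1, n=3
  s=23, q=2, n=10
  s=29, q=3, n=2
  s=73, q=4, n=11
  s=83, q=5, n=2
  s=143, q=6, n=10

Final answer: 143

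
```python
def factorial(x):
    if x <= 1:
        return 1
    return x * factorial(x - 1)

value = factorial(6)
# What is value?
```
Call trace:
factorial(x=6)
  factorial(x=5)
    factorial(x=4)
      factorial(x=3)
        factorial(x=2)
          factorial(x=1)
          -> return 1
        -> return 2
      -> return 6
    -> return 24
  -> return 120
-> return 720

Final answer: 720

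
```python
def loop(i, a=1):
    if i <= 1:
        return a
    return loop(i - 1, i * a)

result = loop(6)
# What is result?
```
Call trace:
loop(i=6, a=1)
  loop(i=5, a=6)
    loop(i=4, a=30)
      loop(i=3, a=120)
        loop(i=2, a=360)
          loop(i=1, a=720)
          -> return 720
        -> return 720
      -> return 720
    -> return 720
  -> return 720
-> return 720

Final answer: 720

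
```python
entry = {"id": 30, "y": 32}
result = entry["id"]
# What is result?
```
Trace:
  entry={'id': 30, 'y': 32}
  entry={'id': 30, 'y': 32}, result=30

Final answer: 30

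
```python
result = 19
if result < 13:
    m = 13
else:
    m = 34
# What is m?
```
Trace:
  result=19
  result=19, m=34

Final answer: 34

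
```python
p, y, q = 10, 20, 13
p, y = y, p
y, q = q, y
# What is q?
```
Trace:
  p=10, y=20, q=13
  p=20, y=10, q=13
  p=20, y=13, q=10

Final answer: 10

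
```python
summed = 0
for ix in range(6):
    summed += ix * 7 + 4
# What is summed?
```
Trace:
  summed=0
  summed=4, ix=0
  summed=15, ix=1
  summed=33, ix=2
  summed=58, ix=3
  summed=90, ix=4
  summed=129, ix=5

Final answer: 129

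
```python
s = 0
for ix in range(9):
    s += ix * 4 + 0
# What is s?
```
Trace:
  s=0
  s=0, ix=0
  s=4, ix=1
  s=12, ix=2
  s=24, ix=3
  s=40, ix=4
  s=60, ix=5
  s=84, ix=6
  s=112, ix=7
  s=144, ix=8

Final answer: 144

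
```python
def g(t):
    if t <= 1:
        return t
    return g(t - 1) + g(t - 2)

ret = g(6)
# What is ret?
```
Call trace (a repeated sub-call is expanded the first time; later identical calls just restate its return value):
g(t=6)
  g(t=5)
    g(t=4)
      g(t=3)
        g(t=2)
          g(t=1)
          -> return 1
          g(t=0)
          -> return 0
        -> return 1
        g(t=1)
        -> return 1
      -> return 2
      g(t=2) -> return 1  (same call as traced above)
    -> return 3
    g(t=3) -> return 2  (same call as traced above)
  -> return 5
  g(t=4) -> return 3  (same call as traced above)
-> return 8

Final answer: 8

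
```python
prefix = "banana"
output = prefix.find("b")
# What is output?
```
Trace:
  prefix='banana'
  prefix='banana', output=0

Final answer: 0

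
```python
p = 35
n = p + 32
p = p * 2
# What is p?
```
Trace:
  p=35
  p=35, n=67
  p=70, n=67

Final answer: 70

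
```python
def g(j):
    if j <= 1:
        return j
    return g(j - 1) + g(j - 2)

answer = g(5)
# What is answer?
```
Call trace (a repeated sub-call is expanded the first time; later identical calls just restate its return value):
g(j=5)
  g(j=4)
    g(j=3)
      g(j=2)
        g(j=1)
        -> return 1
        g(j=0)
        -> return 0
      -> return 1
      g(j=1)
      -> return 1
    -> return 2
    g(j=2) -> return 1  (same call as traced above)
  -> return 3
  g(j=3) -> return 2  (same call as traced above)
-> return 5

Final answer: 5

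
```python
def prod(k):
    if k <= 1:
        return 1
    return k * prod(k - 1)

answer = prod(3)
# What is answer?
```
Call trace:
prod(k=3)
  prod(k=2)
    prod(k=1)
    -> return 1
  -> return 2
-> return 6

Final answer: 6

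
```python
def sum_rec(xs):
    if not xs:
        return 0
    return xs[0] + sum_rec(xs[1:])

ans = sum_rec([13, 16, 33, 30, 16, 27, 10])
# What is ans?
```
Call trace:
sum_rec(xs=[13, 16, 33, 30, 16, 27, 10])
  sum_rec(xs=[16, 33, 30, 16, 27, 10])
    sum_rec(xs=[33, 30, 16, 27, 10])
      sum_rec(xs=[30, 16, 27, 10])
        sum_rec(xs=[16, 27, 10])
          sum_rec(xs=[27, 10])
            sum_rec(xs=[10])
              sum_rec(xs=[])
              -> return 0
            -> return 10
          -> return 37
        -> return 53
      -> return 83
    -> return 116
  -> return 132
-> return 145

Final answer: 145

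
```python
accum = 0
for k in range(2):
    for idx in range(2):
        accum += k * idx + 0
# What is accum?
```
Trace:
  accum=0
  accum=0, k=0, idx=0
  accum=0, k=0, idx=1
  accum=0, k=1, idx=0
  accum=1, k=1, idx=1

Final answer: 1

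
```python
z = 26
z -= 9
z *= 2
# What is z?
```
Trace:
  z=26
  z=17
  z=34

Final answer: 34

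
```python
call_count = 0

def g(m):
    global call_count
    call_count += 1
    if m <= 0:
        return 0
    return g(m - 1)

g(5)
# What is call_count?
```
Call trace:
g(m=5)
  g(m=4)
    g(m=3)
      g(m=2)
        g(m=1)
          g(m=0)
          -> return 0
        -> return 0
      -> return 0
    -> return 0
  -> return 0
-> return 0

call_count is incremented once per call. g is entered once for each m = 5, 4, 3, 2, 1, 0 (the m <= 0 call returns without recursing), i.e. 5 + 1 calls.
call_count = 6

Final answer: 6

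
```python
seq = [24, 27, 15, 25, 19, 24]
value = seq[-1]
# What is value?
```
Trace:
  seq=[24, 27, 15, 25, 19, 24]
  seq=[24, 27, 15, 25, 19, 24], value=24

Final answer: 24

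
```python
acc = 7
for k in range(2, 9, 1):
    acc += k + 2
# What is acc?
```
Trace:
  acc=7
  acc=11, k=2
  acc=16, k=3
  acc=22, k=4
  acc=29, k=5
  acc=37, k=6
  acc=46, k=7
  acc=56, k=8

Final answer: 56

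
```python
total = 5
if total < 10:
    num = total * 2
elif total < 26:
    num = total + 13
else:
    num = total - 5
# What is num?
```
Trace:
  total=5
  total=5, num=10

Final answer: 10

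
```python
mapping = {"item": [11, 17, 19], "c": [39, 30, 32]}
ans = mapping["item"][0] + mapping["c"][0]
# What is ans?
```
Trace:
  mapping={'item': [11, 17, 19], 'c': [39, 30, 32]}
  mapping={'item': [11, 17, 19], 'c': [39, 30, 32]}, ans=50

Final answer: 50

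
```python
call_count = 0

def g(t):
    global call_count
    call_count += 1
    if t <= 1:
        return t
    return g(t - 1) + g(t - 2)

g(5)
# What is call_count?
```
Call trace (a repeated sub-call is expanded the first time; later identical calls just restate its return value):
g(t=5)
  g(t=4)
    g(t=3)
      g(t=2)
        g(t=1)
        -> return 1
        g(t=0)
        -> return 0
      -> return 1
      g(t=1)
      -> return 1
    -> return 2
    g(t=2) -> return 1  (same call as traced above)
  -> return 3
  g(t=3) -> return 2  (same call as traced above)
-> return 5

call_count is incremented once per call, so count the calls in each subtree. Let C(t) = number of calls made by g(t).
C(0) = C(1) = 1 (base case, no recursion); C(t) = 1 + C(t - 1) + C(t - 2) otherwise.
C(2) = 1 + C(1) + C(0) = 1 + 1 + 1 = 3
C(3) = 1 + C(2) + C(1) = 1 + 3 + 1 = 5
C(4) = 1 + C(3) + C(2) = 1 + 5 + 3 = 9
C(5) = 1 + C(4) + C(3) = 1 + 9 + 5 = 15
call_count = C(5) = 15

Final answer: 15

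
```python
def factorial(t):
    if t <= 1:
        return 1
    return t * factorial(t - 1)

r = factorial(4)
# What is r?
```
Call trace:
factorial(t=4)
  factorial(t=3)
    factorial(t=2)
      factorial(t=1)
      -> return 1
    -> return 2
  -> return 6
-> return 24

Final answer: 24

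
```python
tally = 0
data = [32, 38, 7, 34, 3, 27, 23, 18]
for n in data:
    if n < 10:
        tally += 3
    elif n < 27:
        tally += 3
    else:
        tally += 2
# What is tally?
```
Trace:
  tally=0
  tally=2, n=32
  tally=4, n=38
  tally=7, n=7
  tally=9, n=34
  tally=12, n=3
  tally=14, n=27
  tally=17, n=23
  tally=20, n=18

Final answer: 20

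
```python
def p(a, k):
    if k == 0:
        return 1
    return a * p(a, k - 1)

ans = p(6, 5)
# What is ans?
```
Call trace:
p(a=6, k=5)
  p(a=6, k=4)
    p(a=6, k=3)
      p(a=6, k=2)
        p(a=6, k=1)
          p(a=6, k=0)
          -> return 1
        -> return 6
      -> return 36
    -> return 216
  -> return 1296
-> return 7776

Final answer: 7776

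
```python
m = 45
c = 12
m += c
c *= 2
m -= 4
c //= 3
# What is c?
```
Trace:
  m=45
  m=45, c=12
  m=57, c=12
  m=57, c=24
  m=53, c=24
  m=53, c=8

Final answer: 8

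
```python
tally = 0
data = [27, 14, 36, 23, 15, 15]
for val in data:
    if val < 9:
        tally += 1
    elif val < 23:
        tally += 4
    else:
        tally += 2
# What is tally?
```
Trace:
  tally=0
  tally=2, val=27
  tally=6, val=14
  tally=8, val=36
  tally=10, val=23
  tally=14, val=15
  tally=18, val=15

Final answer: 18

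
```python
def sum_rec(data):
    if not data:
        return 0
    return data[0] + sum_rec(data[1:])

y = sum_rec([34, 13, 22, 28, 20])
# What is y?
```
Call trace:
sum_rec(data=[34, 13, 22, 28, 20])
  sum_rec(data=[13, 22, 28, 20])
    sum_rec(data=[22, 28, 20])
      sum_rec(data=[28, 20])
        sum_rec(data=[20])
          sum_rec(data=[])
          -> return 0
        -> return 20
      -> return 48
    -> return 70
  -> return 83
-> return 117

Final answer: 117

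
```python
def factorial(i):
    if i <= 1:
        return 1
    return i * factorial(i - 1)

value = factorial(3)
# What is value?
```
Call trace:
factorial(i=3)
  factorial(i=2)
    factorial(i=1)
    -> return 1
  -> return 2
-> return 6

Final answer: 6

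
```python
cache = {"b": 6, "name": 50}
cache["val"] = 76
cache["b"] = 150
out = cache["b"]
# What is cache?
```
Trace:
  cache={'b': 6, 'name': 50}
  cache={'b': 6, 'name': 50, 'val': 76}
  cache={'b': 150, 'name': 50, 'val': 76}
  cache={'b': 150, 'name': 50, 'val': 76}, out=150

Final answer: {'b': 150, 'name': 50, 'val': 76}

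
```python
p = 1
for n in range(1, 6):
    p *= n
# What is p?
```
Trace:
  p=1
  p=1, n=1
  p=2, n=2
  p=6, n=3
  p=24, n=4
  p=120, n=5

Final answer: 120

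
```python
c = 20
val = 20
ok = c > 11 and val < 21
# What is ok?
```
Trace:
  c=20
  c=20, val=20
  c=20, val=20, ok=True

Final answer: True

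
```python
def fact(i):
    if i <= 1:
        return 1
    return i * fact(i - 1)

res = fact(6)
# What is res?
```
Call trace:
fact(i=6)
  fact(i=5)
    fact(i=4)
      fact(i=3)
        fact(i=2)
          fact(i=1)
          -> return 1
        -> return 2
      -> return 6
    -> return 24
  -> return 120
-> return 720

Final answer: 720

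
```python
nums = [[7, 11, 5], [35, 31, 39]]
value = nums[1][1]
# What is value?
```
Trace:
  nums=[[7, 11, 5], [35, 31, 39]]
  nums=[[7, 11, 5], [35, 31, 39]], value=31

Final answer: 31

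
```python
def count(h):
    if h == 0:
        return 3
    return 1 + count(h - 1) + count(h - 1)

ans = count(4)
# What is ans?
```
Call trace (a repeated sub-call is expanded the first time; later identical calls just restate its return value):
count(h=4)
  count(h=3)
    count(h=2)
      count(h=1)
        count(h=0)
        -> return 3
        count(h=0)
        -> return 3
      -> return 7
      count(h=1) -> return 7  (same call as traced above)
    -> return 15
    count(h=2) -> return 15  (same call as traced above)
  -> return 31
  count(h=3) -> return 31  (same call as traced above)
-> return 63

Final answer: 63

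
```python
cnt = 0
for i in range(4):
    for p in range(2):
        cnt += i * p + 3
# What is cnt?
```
Trace:
  cnt=0
  cnt=3, i=0, p=0
  cnt=6, i=0, p=1
  cnt=9, i=1, p=0
  cnt=13, i=1, p=1
  cnt=16, i=2, p=0
  cnt=21, i=2, p=1
  cnt=24, i=3, p=0
  cnt=30, i=3, p=1

Final answer: 30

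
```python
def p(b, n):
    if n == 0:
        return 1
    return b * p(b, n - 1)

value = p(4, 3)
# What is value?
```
Call trace:
p(b=4, n=3)
  p(b=4, n=2)
    p(b=4, n=1)
      p(b=4, n=0)
      -> return 1
    -> return 4
  -> return 16
-> return 64

Final answer: 64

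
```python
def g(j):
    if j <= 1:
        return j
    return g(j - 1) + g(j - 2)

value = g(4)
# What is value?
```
Call trace (a repeated sub-call is expanded the first time; later identical calls just restate its return value):
g(j=4)
  g(j=3)
    g(j=2)
      g(j=1)
      -> return 1
      g(j=0)
      -> return 0
    -> return 1
    g(j=1)
    -> return 1
  -> return 2
  g(j=2) -> return 1  (same call as traced above)
-> return 3

Final answer: 3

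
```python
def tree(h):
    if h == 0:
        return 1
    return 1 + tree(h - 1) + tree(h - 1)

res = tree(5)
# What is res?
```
Call trace (a repeated sub-call is expanded the first time; later identical calls just restate its return value):
tree(h=5)
  tree(h=4)
    tree(h=3)
      tree(h=2)
        tree(h=1)
          tree(h=0)
          -> return 1
          tree(h=0)
          -> return 1
        -> return 3
        tree(h=1) -> return 3  (same call as traced above)
      -> return 7
      tree(h=2) -> return 7  (same call as traced above)
    -> return 15
    tree(h=3) -> return 15  (same call as traced above)
  -> return 31
  tree(h=4) -> return 31  (same call as traced above)
-> return 63

Final answer: 63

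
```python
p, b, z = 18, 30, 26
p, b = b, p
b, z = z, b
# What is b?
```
Trace:
  p=18, b=30, z=26
  p=30, b=18, z=26
  p=30, b=26, z=18

Final answer: 26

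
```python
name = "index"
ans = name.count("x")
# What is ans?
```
Trace:
  name='index'
  name='index', ans=1

Final answer: 1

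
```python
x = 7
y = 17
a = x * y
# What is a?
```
Trace:
  x=7
  x=7, y=17
  x=7, y=17, a=119

Final answer: 119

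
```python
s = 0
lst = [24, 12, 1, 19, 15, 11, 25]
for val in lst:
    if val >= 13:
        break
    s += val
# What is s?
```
Trace:
  s=0
  s=0, val=24

Final answer: 0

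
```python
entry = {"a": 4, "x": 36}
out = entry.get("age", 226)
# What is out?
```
Trace:
  entry={'a': 4, 'x': 36}
  entry={'a': 4, 'x': 36}, out=226

Final answer: 226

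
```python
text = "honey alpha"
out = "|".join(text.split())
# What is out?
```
Trace:
  text='honey alpha'
  text='honey alpha', out='honey|alpha'

Final answer: 'honey|alpha'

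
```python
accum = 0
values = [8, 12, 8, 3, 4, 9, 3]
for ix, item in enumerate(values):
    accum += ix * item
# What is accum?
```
Trace:
  accum=0
  accum=0, ix=0, item=8
  accum=12, ix=1, item=12
  accum=28, ix=2, item=8
  accum=37, ix=3, item=3
  accum=53, ix=4, item=4
  accum=98, ix=5, item=9
  accum=116, ix=6, item=3

Final answer: 116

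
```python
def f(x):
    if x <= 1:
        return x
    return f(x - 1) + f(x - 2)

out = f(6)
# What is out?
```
Call trace (a repeated sub-call is expanded the first time; later identical calls just restate its return value):
f(x=6)
  f(x=5)
    f(x=4)
      f(x=3)
        f(x=2)
          f(x=1)
          -> return 1
          f(x=0)
          -> return 0
        -> return 1
        f(x=1)
        -> return 1
      -> return 2
      f(x=2) -> return 1  (same call as traced above)
    -> return 3
    f(x=3) -> return 2  (same call as traced above)
  -> return 5
  f(x=4) -> return 3  (same call as traced above)
-> return 8

Final answer: 8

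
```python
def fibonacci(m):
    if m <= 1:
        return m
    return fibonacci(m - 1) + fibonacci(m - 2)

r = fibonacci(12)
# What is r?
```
Call trace (a repeated sub-call is expanded the first time; later identical calls just restate its return value):
fibonacci(m=12)
  fibonacci(m=11)
    fibonacci(m=10)
      fibonacci(m=9)
        fibonacci(m=8)
          fibonacci(m=7)
            fibonacci(m=6)
              fibonacci(m=5)
                fibonacci(m=4)
                  fibonacci(m=3)
                    fibonacci(m=2)
                      fibonacci(m=1)
                      -> return 1
                      fibonacci(m=0)
                      -> return 0
                    -> return 1
                    fibonacci(m=1)
                    -> return 1
                  -> return 2
                  fibonacci(m=2) -> return 1  (same call as traced above)
                -> return 3
                fibonacci(m=3) -> return 2  (same call as traced above)
              -> return 5
              fibonacci(m=4) -> return 3  (same call as traced above)
            -> return 8
            fibonacci(m=5) -> return 5  (same call as traced above)
          -> return 13
          fibonacci(m=6) -> return 8  (same call as traced above)
        -> return 21
        fibonacci(m=7) -> return 13  (same call as traced above)
      -> return 34
      fibonacci(m=8) -> return 21  (same call as traced above)
    -> return 55
    fibonacci(m=9) -> return 34  (same call as traced above)
  -> return 89
  fibonacci(m=10) -> return 55  (same call as traced above)
-> return 144

Final answer: 144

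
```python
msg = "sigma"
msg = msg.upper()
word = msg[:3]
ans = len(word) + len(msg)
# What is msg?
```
Trace:
  msg='sigma'
  msg='SIGMA'
  msg='SIGMA', word='SIG'
  msg='SIGMA', word='SIG', ans=8

Final answer: 'SIGMA'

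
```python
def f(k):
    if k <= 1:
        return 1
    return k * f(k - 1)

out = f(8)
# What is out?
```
Call trace:
f(k=8)
  f(k=7)
    f(k=6)
      f(k=5)
        f(k=4)
          f(k=3)
            f(k=2)
              f(k=1)
              -> return 1
            -> return 2
          -> return 6
        -> return 24
      -> return 120
    -> return 720
  -> return 5040
-> return 40320

Final answer: 40320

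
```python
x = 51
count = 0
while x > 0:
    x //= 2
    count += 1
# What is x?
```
Trace:
  x=51
  x=51, count=0
  x=25, count=1
  x=12, count=2
  x=6, count=3
  x=3, count=4
  x=1, count=5
  x=0, count=6

Final answer: 0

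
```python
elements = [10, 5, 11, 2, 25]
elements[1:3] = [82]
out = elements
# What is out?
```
Trace:
  elements=[10, 5, 11, 2, 25]
  elements=[10, 82, 2, 25]
  elements=[10, 82, 2, 25], out=[10, 82, 2, 25]

Final answer: [10, 82, 2, 25]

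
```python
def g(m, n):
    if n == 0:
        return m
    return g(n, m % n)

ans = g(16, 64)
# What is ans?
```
Call trace:
g(m=16, n=64)
  g(m=64, n=16)
    g(m=16, n=0)
    -> return 16
  -> return 16
-> return 16

Final answer: 16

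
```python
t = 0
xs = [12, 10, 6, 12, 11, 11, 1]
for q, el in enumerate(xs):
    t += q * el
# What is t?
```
Trace:
  t=0
  t=0, q=0, el=12
  t=10, q=1, el=10
  t=22, q=2, el=6
  t=58, q=3, el=12
  t=102, q=4, el=11
  t=157, q=5, el=11
  t=163, q=6, el=1

Final answer: 163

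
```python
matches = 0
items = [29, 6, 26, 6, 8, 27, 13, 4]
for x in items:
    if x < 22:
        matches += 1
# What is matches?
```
Trace:
  matches=0
  matches=0, x=29
  matches=1, x=6
  matches=1, x=26
  matches=2, x=6
  matches=3, x=8
  matches=3, x=27
  matches=4, x=13
  matches=5, x=4

Final answer: 5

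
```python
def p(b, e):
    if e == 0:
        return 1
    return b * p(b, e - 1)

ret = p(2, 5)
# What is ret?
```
Call trace:
p(b=2, e=5)
  p(b=2, e=4)
    p(b=2, e=3)
      p(b=2, e=2)
        p(b=2, e=1)
          p(b=2, e=0)
          -> return 1
        -> return 2
      -> return 4
    -> return 8
  -> return 16
-> return 32

Final answer: 32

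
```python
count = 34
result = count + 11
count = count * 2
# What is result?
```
Trace:
  count=34
  count=34, result=45
  count=68, result=45

Final answer: 45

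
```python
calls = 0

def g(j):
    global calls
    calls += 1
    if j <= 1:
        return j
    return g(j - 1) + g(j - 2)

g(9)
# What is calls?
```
Call trace (a repeated sub-call is expanded the first time; later identical calls just restate its return value):
g(j=9)
  g(j=8)
    g(j=7)
      g(j=6)
        g(j=5)
          g(j=4)
            g(j=3)
              g(j=2)
                g(j=1)
                -> return 1
                g(j=0)
                -> return 0
              -> return 1
              g(j=1)
              -> return 1
            -> return 2
            g(j=2) -> return 1  (same call as traced above)
          -> return 3
          g(j=3) -> return 2  (same call as traced above)
        -> return 5
        g(j=4) -> return 3  (same call as traced above)
      -> return 8
      g(j=5) -> return 5  (same call as traced above)
    -> return 13
    g(j=6) -> return 8  (same call as traced above)
  -> return 21
  g(j=7) -> return 13  (same call as traced above)
-> return 34

calls is incremented once per call, so count the calls in each subtree. Let C(j) = number of calls made by g(j).
C(0) = C(1) = 1 (base case, no recursion); C(j) = 1 + C(j - 1) + C(j - 2) otherwise.
C(2) = 1 + C(1) + C(0) = 1 + 1 + 1 = 3
C(3) = 1 + C(2) + C(1) = 1 + 3 + 1 = 5
C(4) = 1 + C(3) + C(2) = 1 + 5 + 3 = 9
C(5) = 1 + C(4) + C(3) = 1 + 9 + 5 = 15
C(6) = 1 + C(5) + C(4) = 1 + 15 + 9 = 25
C(7) = 1 + C(6) + C(5) = 1 + 25 + 15 = 41
C(8) = 1 + C(7) + C(6) = 1 + 41 + 25 = 67
C(9) = 1 + C(8) + C(7) = 1 + 67 + 41 = 109
calls = C(9) = 109

Final answer: 109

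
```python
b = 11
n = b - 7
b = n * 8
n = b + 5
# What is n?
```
Trace:
  b=11
  b=11, n=4
  b=32, n=4
  b=32, n=37

Final answer: 37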